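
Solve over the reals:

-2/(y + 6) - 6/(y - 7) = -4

y = -5.5534 or y = 8.5534

Multiply both sides by (y + 6)(y - 7):
-2(y - 7) - 6(y + 6) = -4(y + 6)(y - 7).
Expand and collect terms: -4y^2 + 12y + 190 = 0.
By the quadratic formula, y = (-12 +/- sqrt(3184)) / -8, so y ~= -5.5534 or y ~= 8.5534.
Neither value makes a denominator zero (y != -6, y != 7), so both are valid.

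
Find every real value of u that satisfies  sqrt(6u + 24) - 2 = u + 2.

Isolate the radical: sqrt(6u + 24) = u + 4.
Square both sides: 6u + 24 = (u + 4)^2.
Expand and rearrange: u^2 + 2u - 8 = 0.
Solving gives u = 2 or u = -4.
Check each candidate in the original equation:
  u = 2: sqrt(36) = 6, while u + 4 = 6 — valid.
  u = -4: sqrt(0) = 0, while u + 4 = 0 — valid.

u = -4 or u = 2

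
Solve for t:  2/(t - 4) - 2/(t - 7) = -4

t = 3.5635 or t = 7.4365

Multiply both sides by (t - 4)(t - 7):
2(t - 7) - 2(t - 4) = -4(t - 4)(t - 7).
Expand and collect terms: -4t² + 44t - 106 = 0.
By the quadratic formula, t = (-44 ± √240) / -8, so t ≈ 3.5635 or t ≈ 7.4365.
Neither value makes a denominator zero (t ≠ 4, t ≠ 7), so both are valid.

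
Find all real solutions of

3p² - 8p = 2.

p = -0.2301 or p = 2.8968

Rearrange to standard form: 3p² - 8p - 2 = 0.
Discriminant: (-8)² − 4·3·(-2) = 88.
Quadratic formula: p = (8 ± √88) / 6.
So p = 4/3 + √(22)/3 ≈ 2.8968 or p = 4/3 - √(22)/3 ≈ -0.2301.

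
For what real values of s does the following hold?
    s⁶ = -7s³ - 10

Let u = s³. The equation becomes u² + 7u + 10 = 0.
Factor: (u + 2)(u + 5) = 0, so u = -2 or u = -5.
s³ = -2 gives s = -∛(2) ≈ -1.2599.
s³ = -5 gives s = -∛(5) ≈ -1.71.

s = -1.71 or s = -1.2599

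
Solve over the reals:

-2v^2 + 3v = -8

Rearrange to standard form: -2v^2 + 3v + 8 = 0.
Discriminant: (3)^2 - 4*(-2)*8 = 73.
Quadratic formula: v = (-3 +/- sqrt(73)) / (-4).
So v = 3/4 - sqrt(73)/4 ~= -1.386 or v = 3/4 + sqrt(73)/4 ~= 2.886.

v = -1.386 or v = 2.886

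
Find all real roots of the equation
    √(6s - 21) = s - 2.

s = 5

Square both sides: 6s - 21 = (s - 2)².
Expand and rearrange: s² - 10s + 25 = 0.
This gives the repeated root s = 5.
Check in the original equation:
  s = 5: √(9) = 3, while s - 2 = 3 — valid.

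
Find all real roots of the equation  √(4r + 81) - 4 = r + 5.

Isolate the radical: √(4r + 81) = r + 9.
Square both sides: 4r + 81 = (r + 9)².
Expand and rearrange: r² + 14r = 0.
Solving gives r = 0 or r = -14.
Check each candidate in the original equation:
  r = 0: √(81) = 9, while r + 9 = 9 — valid.
  r = -14: √(25) = 5, while r + 9 = -5 — extraneous.

r = 0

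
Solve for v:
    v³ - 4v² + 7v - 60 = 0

v = 5

Possible rational roots are divisors of -60. Testing v = 5 gives 0, so (v - 5) is a factor.
Divide: v³ - 4v² + 7v - 60 = (v - 5)(v² + v + 12).
The quadratic v² + v + 12 has discriminant -47 < 0, so no further real roots.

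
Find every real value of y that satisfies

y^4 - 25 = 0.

y = -2.2361 or y = 2.2361

Let u = y^2. The equation becomes u^2 - 25 = 0.
Factor: (u - 5)(u + 5) = 0, so u = 5 or u = -5.
y^2 = 5 gives y = +/-sqrt(5) ~= +/-2.2361.
y^2 = -5 < 0 has no real solution.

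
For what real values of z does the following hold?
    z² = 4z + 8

Rearrange to standard form: z² - 4z - 8 = 0.
Discriminant: (-4)² − 4·1·(-8) = 48.
Quadratic formula: z = (4 ± √48) / 2.
So z = 2 + 2·√(3) ≈ 5.4641 or z = 2 - 2·√(3) ≈ -1.4641.

z = -1.4641 or z = 5.4641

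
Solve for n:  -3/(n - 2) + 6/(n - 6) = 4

n = 1.4355 or n = 7.3145

Multiply both sides by (n - 2)(n - 6):
-3(n - 6) + 6(n - 2) = 4(n - 2)(n - 6).
Expand and collect terms: 4n^2 - 35n + 42 = 0.
By the quadratic formula, n = (35 +/- sqrt(553)) / 8, so n ~= 7.3145 or n ~= 1.4355.
Neither value makes a denominator zero (n != 2, n != 6), so both are valid.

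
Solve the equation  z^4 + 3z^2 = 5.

Let u = z^2. The equation becomes u^2 + 3u - 5 = 0.
By the quadratic formula, u = -3/2 + sqrt(29)/2 or u = -sqrt(29)/2 - 3/2.
z^2 = -3/2 + sqrt(29)/2 gives z = +/-sqrt(-3/2 + sqrt(29)/2) ~= +/-1.0921.
z^2 = -sqrt(29)/2 - 3/2 < 0 has no real solution.

z = -1.0921 or z = 1.0921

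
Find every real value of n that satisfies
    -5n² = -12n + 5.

n = 0.5367 or n = 1.8633

Rearrange to standard form: -5n² + 12n - 5 = 0.
Discriminant: (12)² − 4·(-5)·(-5) = 44.
Quadratic formula: n = (-12 ± √44) / (-10).
So n = 6/5 - √(11)/5 ≈ 0.5367 or n = √(11)/5 + 6/5 ≈ 1.8633.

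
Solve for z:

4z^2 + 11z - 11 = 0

z = -3.5292 or z = 0.7792

Discriminant: (11)^2 - 4*4*(-11) = 297.
Quadratic formula: z = (-11 +/- sqrt(297)) / 8.
So z = -11/8 + 3*sqrt(33)/8 ~= 0.7792 or z = -3*sqrt(33)/8 - 11/8 ~= -3.5292.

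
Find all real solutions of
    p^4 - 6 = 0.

Let u = p^2. The equation becomes u^2 - 6 = 0.
By the quadratic formula, u = sqrt(6) or u = -sqrt(6).
p^2 = sqrt(6) gives p = +/-6**(1/4) ~= +/-1.5651.
p^2 = -sqrt(6) < 0 has no real solution.

p = -1.5651 or p = 1.5651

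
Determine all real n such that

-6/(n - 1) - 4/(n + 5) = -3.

Multiply both sides by (n - 1)(n + 5):
-6(n + 5) - 4(n - 1) = -3(n - 1)(n + 5).
Expand and collect terms: -3n^2 - 2n + 41 = 0.
By the quadratic formula, n = (2 +/- sqrt(496)) / -6, so n ~= -4.0452 or n ~= 3.3785.
Neither value makes a denominator zero (n != 1, n != -5), so both are valid.

n = -4.0452 or n = 3.3785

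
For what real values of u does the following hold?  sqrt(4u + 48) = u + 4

u = 4

Square both sides: 4u + 48 = (u + 4)^2.
Expand and rearrange: u^2 + 4u - 32 = 0.
Solving gives u = 4 or u = -8.
Check each candidate in the original equation:
  u = 4: sqrt(64) = 8, while u + 4 = 8 — valid.
  u = -8: sqrt(16) = 4, while u + 4 = -4 — extraneous.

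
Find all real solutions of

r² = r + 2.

Bring every term to one side: r² - r - 2 = 0.
Factor: (r - 2)(r + 1) = 0.
So r = 2 or r = -1.

r = -1 or r = 2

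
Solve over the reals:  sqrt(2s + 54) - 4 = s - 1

s = 5

Isolate the radical: sqrt(2s + 54) = s + 3.
Square both sides: 2s + 54 = (s + 3)^2.
Expand and rearrange: s^2 + 4s - 45 = 0.
Solving gives s = 5 or s = -9.
Check each candidate in the original equation:
  s = 5: sqrt(64) = 8, while s + 3 = 8 — valid.
  s = -9: sqrt(36) = 6, while s + 3 = -6 — extraneous.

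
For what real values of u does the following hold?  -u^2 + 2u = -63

u = -7 or u = 9

Bring every term to one side: -u^2 + 2u + 63 = 0.
Factor: -1(u + 7)(u - 9) = 0.
So u = -7 or u = 9.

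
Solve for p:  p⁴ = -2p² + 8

Let u = p². The equation becomes u² + 2u - 8 = 0.
Factor: (u + 4)(u - 2) = 0, so u = -4 or u = 2.
p² = -4 < 0 has no real solution.
p² = 2 gives p = ±√(2) ≈ ±1.4142.

p = -1.4142 or p = 1.4142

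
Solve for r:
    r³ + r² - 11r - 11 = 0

Possible rational roots are divisors of -11. Testing r = -1 gives 0, so (r + 1) is a factor.
Divide: r³ + r² - 11r - 11 = (r + 1)(r² - 11).
Apply the quadratic formula to r² - 11 = 0: r = (0 ± √44)/2, i.e. r ≈ 3.3166 or r ≈ -3.3166.

r = -3.3166 or r = -1 or r = 3.3166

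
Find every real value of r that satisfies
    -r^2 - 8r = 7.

r = -7 or r = -1

Bring every term to one side: -r^2 - 8r - 7 = 0.
Factor: -1(r + 7)(r + 1) = 0.
So r = -7 or r = -1.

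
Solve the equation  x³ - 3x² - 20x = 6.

Rearrange: x³ - 3x² - 20x - 6 = 0.
Possible rational roots are divisors of -6. Testing x = -3 gives 0, so (x + 3) is a factor.
Divide: x³ - 3x² - 20x - 6 = (x + 3)(x² - 6x - 2).
Apply the quadratic formula to x² - 6x - 2 = 0: x = (6 ± √44)/2, i.e. x ≈ 6.3166 or x ≈ -0.3166.

x = -3 or x = -0.3166 or x = 6.3166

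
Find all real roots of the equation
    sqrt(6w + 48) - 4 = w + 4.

Isolate the radical: sqrt(6w + 48) = w + 8.
Square both sides: 6w + 48 = (w + 8)^2.
Expand and rearrange: w^2 + 10w + 16 = 0.
Solving gives w = -2 or w = -8.
Check each candidate in the original equation:
  w = -2: sqrt(36) = 6, while w + 8 = 6 — valid.
  w = -8: sqrt(0) = 0, while w + 8 = 0 — valid.

w = -8 or w = -2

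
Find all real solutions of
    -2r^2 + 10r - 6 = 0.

r = 0.6972 or r = 4.3028

Discriminant: (10)^2 - 4*(-2)*(-6) = 52.
Quadratic formula: r = (-10 +/- sqrt(52)) / (-4).
So r = 5/2 - sqrt(13)/2 ~= 0.6972 or r = sqrt(13)/2 + 5/2 ~= 4.3028.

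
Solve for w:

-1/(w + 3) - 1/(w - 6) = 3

Multiply both sides by (w + 3)(w - 6):
-(w - 6) - (w + 3) = 3(w + 3)(w - 6).
Expand and collect terms: 3w² - 7w - 57 = 0.
By the quadratic formula, w = (7 ± √733) / 6, so w ≈ 5.679 or w ≈ -3.3457.
Neither value makes a denominator zero (w ≠ -3, w ≠ 6), so both are valid.

w = -3.3457 or w = 5.679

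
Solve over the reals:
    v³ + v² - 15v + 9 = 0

v = -4.6458 or v = 0.6458 or v = 3

Possible rational roots are divisors of 9. Testing v = 3 gives 0, so (v - 3) is a factor.
Divide: v³ + v² - 15v + 9 = (v - 3)(v² + 4v - 3).
Apply the quadratic formula to v² + 4v - 3 = 0: v = (-4 ± √28)/2, i.e. v ≈ 0.6458 or v ≈ -4.6458.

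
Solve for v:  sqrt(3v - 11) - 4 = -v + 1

v = 4

Isolate the radical: sqrt(3v - 11) = -v + 5.
Square both sides: 3v - 11 = (-v + 5)^2.
Expand and rearrange: v^2 - 13v + 36 = 0.
Solving gives v = 9 or v = 4.
Check each candidate in the original equation:
  v = 9: sqrt(16) = 4, while -v + 5 = -4 — extraneous.
  v = 4: sqrt(1) = 1, while -v + 5 = 1 — valid.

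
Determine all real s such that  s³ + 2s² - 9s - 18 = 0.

Possible rational roots are divisors of -18. Testing s = 3 gives 0, so (s - 3) is a factor.
Divide: s³ + 2s² - 9s - 18 = (s - 3)(s² + 5s + 6).
Factor the quadratic: s = -2 or s = -3.

s = -3 or s = -2 or s = 3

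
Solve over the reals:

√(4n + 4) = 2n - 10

n = 8

Square both sides: 4n + 4 = (2n - 10)².
Expand and rearrange: 4n² - 44n + 96 = 0.
Solving gives n = 8 or n = 3.
Check each candidate in the original equation:
  n = 8: √(36) = 6, while 2n - 10 = 6 — valid.
  n = 3: √(16) = 4, while 2n - 10 = -4 — extraneous.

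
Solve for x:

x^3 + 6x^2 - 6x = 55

Rearrange: x^3 + 6x^2 - 6x - 55 = 0.
Possible rational roots are divisors of -55. Testing x = -5 gives 0, so (x + 5) is a factor.
Divide: x^3 + 6x^2 - 6x - 55 = (x + 5)(x^2 + x - 11).
Apply the quadratic formula to x^2 + x - 11 = 0: x = (-1 +/- sqrt(45))/2, i.e. x ~= 2.8541 or x ~= -3.8541.

x = -5 or x = -3.8541 or x = 2.8541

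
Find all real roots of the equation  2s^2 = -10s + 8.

s = -5.7016 or s = 0.7016

Rearrange to standard form: 2s^2 + 10s - 8 = 0.
Discriminant: (10)^2 - 4*2*(-8) = 164.
Quadratic formula: s = (-10 +/- sqrt(164)) / 4.
So s = -5/2 + sqrt(41)/2 ~= 0.7016 or s = -sqrt(41)/2 - 5/2 ~= -5.7016.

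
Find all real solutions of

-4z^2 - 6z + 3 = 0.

z = -1.8956 or z = 0.3956

Discriminant: (-6)^2 - 4*(-4)*3 = 84.
Quadratic formula: z = (6 +/- sqrt(84)) / (-8).
So z = -sqrt(21)/4 - 3/4 ~= -1.8956 or z = -3/4 + sqrt(21)/4 ~= 0.3956.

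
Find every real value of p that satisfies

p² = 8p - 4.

p = 0.5359 or p = 7.4641

Rearrange to standard form: p² - 8p + 4 = 0.
Discriminant: (-8)² − 4·1·4 = 48.
Quadratic formula: p = (8 ± √48) / 2.
So p = 2·√(3) + 4 ≈ 7.4641 or p = 4 - 2·√(3) ≈ 0.5359.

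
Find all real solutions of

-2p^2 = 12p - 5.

Rearrange to standard form: -2p^2 - 12p + 5 = 0.
Discriminant: (-12)^2 - 4*(-2)*5 = 184.
Quadratic formula: p = (12 +/- sqrt(184)) / (-4).
So p = -sqrt(46)/2 - 3 ~= -6.3912 or p = -3 + sqrt(46)/2 ~= 0.3912.

p = -6.3912 or p = 0.3912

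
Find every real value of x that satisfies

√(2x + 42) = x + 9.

Square both sides: 2x + 42 = (x + 9)².
Expand and rearrange: x² + 16x + 39 = 0.
Solving gives x = -3 or x = -13.
Check each candidate in the original equation:
  x = -3: √(36) = 6, while x + 9 = 6 — valid.
  x = -13: √(16) = 4, while x + 9 = -4 — extraneous.

x = -3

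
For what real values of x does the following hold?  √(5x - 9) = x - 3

Square both sides: 5x - 9 = (x - 3)².
Expand and rearrange: x² - 11x + 18 = 0.
Solving gives x = 9 or x = 2.
Check each candidate in the original equation:
  x = 9: √(36) = 6, while x - 3 = 6 — valid.
  x = 2: √(1) = 1, while x - 3 = -1 — extraneous.

x = 9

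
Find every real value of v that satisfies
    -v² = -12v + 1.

v = 0.0839 or v = 11.9161

Rearrange to standard form: -v² + 12v - 1 = 0.
Discriminant: (12)² − 4·(-1)·(-1) = 140.
Quadratic formula: v = (-12 ± √140) / (-2).
So v = 6 - √(35) ≈ 0.0839 or v = √(35) + 6 ≈ 11.9161.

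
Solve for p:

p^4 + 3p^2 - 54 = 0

p = -2.4495 or p = 2.4495

Let u = p^2. The equation becomes u^2 + 3u - 54 = 0.
Factor: (u + 9)(u - 6) = 0, so u = -9 or u = 6.
p^2 = -9 < 0 has no real solution.
p^2 = 6 gives p = +/-sqrt(6) ~= +/-2.4495.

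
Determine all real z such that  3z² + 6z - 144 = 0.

z = -8 or z = 6

Factor: 3(z - 6)(z + 8) = 0.
So z = 6 or z = -8.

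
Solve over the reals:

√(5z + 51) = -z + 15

z = 6

Square both sides: 5z + 51 = (-z + 15)².
Expand and rearrange: z² - 35z + 174 = 0.
Solving gives z = 29 or z = 6.
Check each candidate in the original equation:
  z = 29: √(196) = 14, while -z + 15 = -14 — extraneous.
  z = 6: √(81) = 9, while -z + 15 = 9 — valid.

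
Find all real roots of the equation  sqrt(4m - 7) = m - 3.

m = 8

Square both sides: 4m - 7 = (m - 3)^2.
Expand and rearrange: m^2 - 10m + 16 = 0.
Solving gives m = 8 or m = 2.
Check each candidate in the original equation:
  m = 8: sqrt(25) = 5, while m - 3 = 5 — valid.
  m = 2: sqrt(1) = 1, while m - 3 = -1 — extraneous.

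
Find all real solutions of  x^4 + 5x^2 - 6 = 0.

Let u = x^2. The equation becomes u^2 + 5u - 6 = 0.
Factor: (u - 1)(u + 6) = 0, so u = 1 or u = -6.
x^2 = 1 gives x = +/-1.
x^2 = -6 < 0 has no real solution.

x = -1 or x = 1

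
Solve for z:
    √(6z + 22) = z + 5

Square both sides: 6z + 22 = (z + 5)².
Expand and rearrange: z² + 4z + 3 = 0.
Solving gives z = -1 or z = -3.
Check each candidate in the original equation:
  z = -1: √(16) = 4, while z + 5 = 4 — valid.
  z = -3: √(4) = 2, while z + 5 = 2 — valid.

z = -3 or z = -1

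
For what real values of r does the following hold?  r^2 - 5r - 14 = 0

r = -2 or r = 7

Factor: (r + 2)(r - 7) = 0.
So r = -2 or r = 7.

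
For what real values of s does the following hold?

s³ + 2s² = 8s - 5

Rearrange: s³ + 2s² - 8s + 5 = 0.
Possible rational roots are divisors of 5. Testing s = 1 gives 0, so (s - 1) is a factor.
Divide: s³ + 2s² - 8s + 5 = (s - 1)(s² + 3s - 5).
Apply the quadratic formula to s² + 3s - 5 = 0: s = (-3 ± √29)/2, i.e. s ≈ 1.1926 or s ≈ -4.1926.

s = -4.1926 or s = 1 or s = 1.1926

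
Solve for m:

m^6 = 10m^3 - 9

Let u = m^3. The equation becomes u^2 - 10u + 9 = 0.
Factor: (u - 9)(u - 1) = 0, so u = 9 or u = 1.
m^3 = 9 gives m = (9)^(1/3) ~= 2.0801.
m^3 = 1 gives m = 1.

m = 1 or m = 2.0801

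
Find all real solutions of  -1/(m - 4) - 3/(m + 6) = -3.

m = -5.0356 or m = 4.3689

Multiply both sides by (m - 4)(m + 6):
-(m + 6) - 3(m - 4) = -3(m - 4)(m + 6).
Expand and collect terms: -3m² - 2m + 66 = 0.
By the quadratic formula, m = (2 ± √796) / -6, so m ≈ -5.0356 or m ≈ 4.3689.
Neither value makes a denominator zero (m ≠ 4, m ≠ -6), so both are valid.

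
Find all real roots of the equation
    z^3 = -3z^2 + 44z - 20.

z = -8.4721 or z = 0.4721 or z = 5

Rearrange: z^3 + 3z^2 - 44z + 20 = 0.
Possible rational roots are divisors of 20. Testing z = 5 gives 0, so (z - 5) is a factor.
Divide: z^3 + 3z^2 - 44z + 20 = (z - 5)(z^2 + 8z - 4).
Apply the quadratic formula to z^2 + 8z - 4 = 0: z = (-8 +/- sqrt(80))/2, i.e. z ~= 0.4721 or z ~= -8.4721.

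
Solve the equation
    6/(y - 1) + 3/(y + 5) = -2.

Multiply both sides by (y - 1)(y + 5):
6(y + 5) + 3(y - 1) = -2(y - 1)(y + 5).
Expand and collect terms: -2y² - 17y - 17 = 0.
By the quadratic formula, y = (17 ± √153) / -4, so y ≈ -7.3423 or y ≈ -1.1577.
Neither value makes a denominator zero (y ≠ 1, y ≠ -5), so both are valid.

y = -7.3423 or y = -1.1577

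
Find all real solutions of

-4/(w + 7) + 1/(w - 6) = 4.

Multiply both sides by (w + 7)(w - 6):
-4(w - 6) + (w + 7) = 4(w + 7)(w - 6).
Expand and collect terms: 4w² + 7w - 199 = 0.
By the quadratic formula, w = (-7 ± √3233) / 8, so w ≈ 6.2324 or w ≈ -7.9824.
Neither value makes a denominator zero (w ≠ -7, w ≠ 6), so both are valid.

w = -7.9824 or w = 6.2324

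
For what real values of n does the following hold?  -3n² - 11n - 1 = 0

Discriminant: (-11)² − 4·(-3)·(-1) = 109.
Quadratic formula: n = (11 ± √109) / (-6).
So n = -11/6 - √(109)/6 ≈ -3.5734 or n = -11/6 + √(109)/6 ≈ -0.0933.

n = -3.5734 or n = -0.0933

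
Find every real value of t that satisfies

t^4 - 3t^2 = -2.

t = -1.4142 or t = -1 or t = 1 or t = 1.4142

Let u = t^2. The equation becomes u^2 - 3u + 2 = 0.
Factor: (u - 2)(u - 1) = 0, so u = 2 or u = 1.
t^2 = 2 gives t = +/-sqrt(2) ~= +/-1.4142.
t^2 = 1 gives t = +/-1.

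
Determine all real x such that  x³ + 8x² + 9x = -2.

Rearrange: x³ + 8x² + 9x + 2 = 0.
Possible rational roots are divisors of 2. Testing x = -1 gives 0, so (x + 1) is a factor.
Divide: x³ + 8x² + 9x + 2 = (x + 1)(x² + 7x + 2).
Apply the quadratic formula to x² + 7x + 2 = 0: x = (-7 ± √41)/2, i.e. x ≈ -0.2984 or x ≈ -6.7016.

x = -6.7016 or x = -1 or x = -0.2984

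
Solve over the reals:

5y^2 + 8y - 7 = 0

y = -2.2283 or y = 0.6283

Discriminant: (8)^2 - 4*5*(-7) = 204.
Quadratic formula: y = (-8 +/- sqrt(204)) / 10.
So y = -4/5 + sqrt(51)/5 ~= 0.6283 or y = -sqrt(51)/5 - 4/5 ~= -2.2283.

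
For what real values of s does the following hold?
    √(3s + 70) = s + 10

Square both sides: 3s + 70 = (s + 10)².
Expand and rearrange: s² + 17s + 30 = 0.
Solving gives s = -2 or s = -15.
Check each candidate in the original equation:
  s = -2: √(64) = 8, while s + 10 = 8 — valid.
  s = -15: √(25) = 5, while s + 10 = -5 — extraneous.

s = -2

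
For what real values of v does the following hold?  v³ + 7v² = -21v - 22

Rearrange: v³ + 7v² + 21v + 22 = 0.
Possible rational roots are divisors of 22. Testing v = -2 gives 0, so (v + 2) is a factor.
Divide: v³ + 7v² + 21v + 22 = (v + 2)(v² + 5v + 11).
The quadratic v² + 5v + 11 has discriminant -19 < 0, so no further real roots.

v = -2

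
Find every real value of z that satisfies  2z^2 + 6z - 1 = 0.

Discriminant: (6)^2 - 4*2*(-1) = 44.
Quadratic formula: z = (-6 +/- sqrt(44)) / 4.
So z = -3/2 + sqrt(11)/2 ~= 0.1583 or z = -sqrt(11)/2 - 3/2 ~= -3.1583.

z = -3.1583 or z = 0.1583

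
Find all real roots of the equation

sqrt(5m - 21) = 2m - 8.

m = 4.25 or m = 5

Square both sides: 5m - 21 = (2m - 8)^2.
Expand and rearrange: 4m^2 - 37m + 85 = 0.
Solving gives m = 5 or m = 4.25.
Check each candidate in the original equation:
  m = 5: sqrt(4) = 2, while 2m - 8 = 2 — valid.
  m = 4.25: sqrt(0.25) = 0.5, while 2m - 8 = 0.5 — valid.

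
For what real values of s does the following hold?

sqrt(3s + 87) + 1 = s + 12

s = -2

Isolate the radical: sqrt(3s + 87) = s + 11.
Square both sides: 3s + 87 = (s + 11)^2.
Expand and rearrange: s^2 + 19s + 34 = 0.
Solving gives s = -2 or s = -17.
Check each candidate in the original equation:
  s = -2: sqrt(81) = 9, while s + 11 = 9 — valid.
  s = -17: sqrt(36) = 6, while s + 11 = -6 — extraneous.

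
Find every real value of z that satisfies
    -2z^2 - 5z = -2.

z = -2.8508 or z = 0.3508

Rearrange to standard form: -2z^2 - 5z + 2 = 0.
Discriminant: (-5)^2 - 4*(-2)*2 = 41.
Quadratic formula: z = (5 +/- sqrt(41)) / (-4).
So z = -sqrt(41)/4 - 5/4 ~= -2.8508 or z = -5/4 + sqrt(41)/4 ~= 0.3508.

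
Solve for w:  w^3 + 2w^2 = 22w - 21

w = -6.1401 or w = 1.1401 or w = 3

Rearrange: w^3 + 2w^2 - 22w + 21 = 0.
Possible rational roots are divisors of 21. Testing w = 3 gives 0, so (w - 3) is a factor.
Divide: w^3 + 2w^2 - 22w + 21 = (w - 3)(w^2 + 5w - 7).
Apply the quadratic formula to w^2 + 5w - 7 = 0: w = (-5 +/- sqrt(53))/2, i.e. w ~= 1.1401 or w ~= -6.1401.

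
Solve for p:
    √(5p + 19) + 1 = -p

Isolate the radical: √(5p + 19) = -p - 1.
Square both sides: 5p + 19 = (-p - 1)².
Expand and rearrange: p² - 3p - 18 = 0.
Solving gives p = 6 or p = -3.
Check each candidate in the original equation:
  p = 6: √(49) = 7, while -p - 1 = -7 — extraneous.
  p = -3: √(4) = 2, while -p - 1 = 2 — valid.

p = -3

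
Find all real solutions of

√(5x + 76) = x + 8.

Square both sides: 5x + 76 = (x + 8)².
Expand and rearrange: x² + 11x - 12 = 0.
Solving gives x = 1 or x = -12.
Check each candidate in the original equation:
  x = 1: √(81) = 9, while x + 8 = 9 — valid.
  x = -12: √(16) = 4, while x + 8 = -4 — extraneous.

x = 1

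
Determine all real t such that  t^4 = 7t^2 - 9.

t = -2.3028 or t = -1.3028 or t = 1.3028 or t = 2.3028

Let u = t^2. The equation becomes u^2 - 7u + 9 = 0.
By the quadratic formula, u = sqrt(13)/2 + 7/2 or u = 7/2 - sqrt(13)/2.
t^2 = sqrt(13)/2 + 7/2 gives t = +/-(1/2 + sqrt(13)/2) ~= +/-2.3028.
t^2 = 7/2 - sqrt(13)/2 gives t = +/-(-1/2 + sqrt(13)/2) ~= +/-1.3028.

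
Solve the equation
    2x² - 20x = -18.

x = 1 or x = 9

Bring every term to one side: 2x² - 20x + 18 = 0.
Factor: 2(x - 1)(x - 9) = 0.
So x = 1 or x = 9.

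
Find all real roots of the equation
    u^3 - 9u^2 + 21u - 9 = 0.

u = 0.5505 or u = 3 or u = 5.4495

Possible rational roots are divisors of -9. Testing u = 3 gives 0, so (u - 3) is a factor.
Divide: u^3 - 9u^2 + 21u - 9 = (u - 3)(u^2 - 6u + 3).
Apply the quadratic formula to u^2 - 6u + 3 = 0: u = (6 +/- sqrt(24))/2, i.e. u ~= 5.4495 or u ~= 0.5505.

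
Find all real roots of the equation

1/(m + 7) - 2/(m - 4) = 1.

Multiply both sides by (m + 7)(m - 4):
(m - 4) - 2(m + 7) = (m + 7)(m - 4).
Expand and collect terms: m^2 + 4m - 10 = 0.
By the quadratic formula, m = (-4 +/- sqrt(56)) / 2, so m ~= 1.7417 or m ~= -5.7417.
Neither value makes a denominator zero (m != -7, m != 4), so both are valid.

m = -5.7417 or m = 1.7417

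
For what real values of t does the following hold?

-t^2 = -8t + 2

t = 0.2583 or t = 7.7417

Rearrange to standard form: -t^2 + 8t - 2 = 0.
Discriminant: (8)^2 - 4*(-1)*(-2) = 56.
Quadratic formula: t = (-8 +/- sqrt(56)) / (-2).
So t = 4 - sqrt(14) ~= 0.2583 or t = sqrt(14) + 4 ~= 7.7417.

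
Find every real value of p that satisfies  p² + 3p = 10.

Bring every term to one side: p² + 3p - 10 = 0.
Factor: (p + 5)(p - 2) = 0.
So p = -5 or p = 2.

p = -5 or p = 2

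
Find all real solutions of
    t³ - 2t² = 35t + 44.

Rearrange: t³ - 2t² - 35t - 44 = 0.
Possible rational roots are divisors of -44. Testing t = -4 gives 0, so (t + 4) is a factor.
Divide: t³ - 2t² - 35t - 44 = (t + 4)(t² - 6t - 11).
Apply the quadratic formula to t² - 6t - 11 = 0: t = (6 ± √80)/2, i.e. t ≈ 7.4721 or t ≈ -1.4721.

t = -4 or t = -1.4721 or t = 7.4721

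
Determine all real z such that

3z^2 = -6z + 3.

Rearrange to standard form: 3z^2 + 6z - 3 = 0.
Discriminant: (6)^2 - 4*3*(-3) = 72.
Quadratic formula: z = (-6 +/- sqrt(72)) / 6.
So z = -1 + sqrt(2) ~= 0.4142 or z = -sqrt(2) - 1 ~= -2.4142.

z = -2.4142 or z = 0.4142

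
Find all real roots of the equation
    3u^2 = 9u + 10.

Rearrange to standard form: 3u^2 - 9u - 10 = 0.
Discriminant: (-9)^2 - 4*3*(-10) = 201.
Quadratic formula: u = (9 +/- sqrt(201)) / 6.
So u = 3/2 + sqrt(201)/6 ~= 3.8629 or u = 3/2 - sqrt(201)/6 ~= -0.8629.

u = -0.8629 or u = 3.8629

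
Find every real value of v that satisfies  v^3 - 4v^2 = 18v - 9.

Rearrange: v^3 - 4v^2 - 18v + 9 = 0.
Possible rational roots are divisors of 9. Testing v = -3 gives 0, so (v + 3) is a factor.
Divide: v^3 - 4v^2 - 18v + 9 = (v + 3)(v^2 - 7v + 3).
Apply the quadratic formula to v^2 - 7v + 3 = 0: v = (7 +/- sqrt(37))/2, i.e. v ~= 6.5414 or v ~= 0.4586.

v = -3 or v = 0.4586 or v = 6.5414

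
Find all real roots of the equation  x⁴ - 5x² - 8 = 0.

Let u = x². The equation becomes u² - 5u - 8 = 0.
By the quadratic formula, u = 5/2 + √(57)/2 or u = 5/2 - √(57)/2.
x² = 5/2 + √(57)/2 gives x = ±√(5/2 + √(57)/2) ≈ ±2.505.
x² = 5/2 - √(57)/2 < 0 has no real solution.

x = -2.505 or x = 2.505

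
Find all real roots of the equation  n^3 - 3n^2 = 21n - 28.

Rearrange: n^3 - 3n^2 - 21n + 28 = 0.
Possible rational roots are divisors of 28. Testing n = -4 gives 0, so (n + 4) is a factor.
Divide: n^3 - 3n^2 - 21n + 28 = (n + 4)(n^2 - 7n + 7).
Apply the quadratic formula to n^2 - 7n + 7 = 0: n = (7 +/- sqrt(21))/2, i.e. n ~= 5.7913 or n ~= 1.2087.

n = -4 or n = 1.2087 or n = 5.7913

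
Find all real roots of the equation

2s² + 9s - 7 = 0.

s = -5.1762 or s = 0.6762

Discriminant: (9)² − 4·2·(-7) = 137.
Quadratic formula: s = (-9 ± √137) / 4.
So s = -9/4 + √(137)/4 ≈ 0.6762 or s = -√(137)/4 - 9/4 ≈ -5.1762.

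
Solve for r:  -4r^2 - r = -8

Rearrange to standard form: -4r^2 - r + 8 = 0.
Discriminant: (-1)^2 - 4*(-4)*8 = 129.
Quadratic formula: r = (1 +/- sqrt(129)) / (-8).
So r = -sqrt(129)/8 - 1/8 ~= -1.5447 or r = -1/8 + sqrt(129)/8 ~= 1.2947.

r = -1.5447 or r = 1.2947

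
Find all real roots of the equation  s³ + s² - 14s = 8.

s = -4 or s = -0.5616 or s = 3.5616

Rearrange: s³ + s² - 14s - 8 = 0.
Possible rational roots are divisors of -8. Testing s = -4 gives 0, so (s + 4) is a factor.
Divide: s³ + s² - 14s - 8 = (s + 4)(s² - 3s - 2).
Apply the quadratic formula to s² - 3s - 2 = 0: s = (3 ± √17)/2, i.e. s ≈ 3.5616 or s ≈ -0.5616.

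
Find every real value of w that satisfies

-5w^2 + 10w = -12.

w = -0.8439 or w = 2.8439

Rearrange to standard form: -5w^2 + 10w + 12 = 0.
Discriminant: (10)^2 - 4*(-5)*12 = 340.
Quadratic formula: w = (-10 +/- sqrt(340)) / (-10).
So w = 1 - sqrt(85)/5 ~= -0.8439 or w = 1 + sqrt(85)/5 ~= 2.8439.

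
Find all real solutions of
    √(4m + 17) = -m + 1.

m = -2

Square both sides: 4m + 17 = (-m + 1)².
Expand and rearrange: m² - 6m - 16 = 0.
Solving gives m = 8 or m = -2.
Check each candidate in the original equation:
  m = 8: √(49) = 7, while -m + 1 = -7 — extraneous.
  m = -2: √(9) = 3, while -m + 1 = 3 — valid.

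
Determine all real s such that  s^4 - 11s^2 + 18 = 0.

Let u = s^2. The equation becomes u^2 - 11u + 18 = 0.
Factor: (u - 2)(u - 9) = 0, so u = 2 or u = 9.
s^2 = 2 gives s = +/-sqrt(2) ~= +/-1.4142.
s^2 = 9 gives s = +/-3.

s = -3 or s = -1.4142 or s = 1.4142 or s = 3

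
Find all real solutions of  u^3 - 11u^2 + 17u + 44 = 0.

Possible rational roots are divisors of 44. Testing u = 4 gives 0, so (u - 4) is a factor.
Divide: u^3 - 11u^2 + 17u + 44 = (u - 4)(u^2 - 7u - 11).
Apply the quadratic formula to u^2 - 7u - 11 = 0: u = (7 +/- sqrt(93))/2, i.e. u ~= 8.3218 or u ~= -1.3218.

u = -1.3218 or u = 4 or u = 8.3218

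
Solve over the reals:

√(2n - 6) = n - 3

n = 3 or n = 5

Square both sides: 2n - 6 = (n - 3)².
Expand and rearrange: n² - 8n + 15 = 0.
Solving gives n = 5 or n = 3.
Check each candidate in the original equation:
  n = 5: √(4) = 2, while n - 3 = 2 — valid.
  n = 3: √(0) = 0, while n - 3 = 0 — valid.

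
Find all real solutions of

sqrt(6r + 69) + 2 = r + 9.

r = 2

Isolate the radical: sqrt(6r + 69) = r + 7.
Square both sides: 6r + 69 = (r + 7)^2.
Expand and rearrange: r^2 + 8r - 20 = 0.
Solving gives r = 2 or r = -10.
Check each candidate in the original equation:
  r = 2: sqrt(81) = 9, while r + 7 = 9 — valid.
  r = -10: sqrt(9) = 3, while r + 7 = -3 — extraneous.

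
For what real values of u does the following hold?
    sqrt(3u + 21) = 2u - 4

Square both sides: 3u + 21 = (2u - 4)^2.
Expand and rearrange: 4u^2 - 19u - 5 = 0.
Solving gives u = 5 or u = -0.25.
Check each candidate in the original equation:
  u = 5: sqrt(36) = 6, while 2u - 4 = 6 — valid.
  u = -0.25: sqrt(20.25) = 4.5, while 2u - 4 = -4.5 — extraneous.

u = 5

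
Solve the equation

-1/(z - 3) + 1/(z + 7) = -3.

z = -7.3229 or z = 3.3229

Multiply both sides by (z - 3)(z + 7):
-(z + 7) + (z - 3) = -3(z - 3)(z + 7).
Expand and collect terms: -3z² - 12z + 73 = 0.
By the quadratic formula, z = (12 ± √1020) / -6, so z ≈ -7.3229 or z ≈ 3.3229.
Neither value makes a denominator zero (z ≠ 3, z ≠ -7), so both are valid.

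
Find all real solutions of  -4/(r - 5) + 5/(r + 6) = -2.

Multiply both sides by (r - 5)(r + 6):
-4(r + 6) + 5(r - 5) = -2(r - 5)(r + 6).
Expand and collect terms: -2r^2 - 3r + 109 = 0.
By the quadratic formula, r = (3 +/- sqrt(881)) / -4, so r ~= -8.1704 or r ~= 6.6704.
Neither value makes a denominator zero (r != 5, r != -6), so both are valid.

r = -8.1704 or r = 6.6704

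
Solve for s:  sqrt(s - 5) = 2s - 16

s = 9

Square both sides: s - 5 = (2s - 16)^2.
Expand and rearrange: 4s^2 - 65s + 261 = 0.
Solving gives s = 9 or s = 7.25.
Check each candidate in the original equation:
  s = 9: sqrt(4) = 2, while 2s - 16 = 2 — valid.
  s = 7.25: sqrt(2.25) = 1.5, while 2s - 16 = -1.5 — extraneous.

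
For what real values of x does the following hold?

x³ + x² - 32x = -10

Rearrange: x³ + x² - 32x + 10 = 0.
Possible rational roots are divisors of 10. Testing x = 5 gives 0, so (x - 5) is a factor.
Divide: x³ + x² - 32x + 10 = (x - 5)(x² + 6x - 2).
Apply the quadratic formula to x² + 6x - 2 = 0: x = (-6 ± √44)/2, i.e. x ≈ 0.3166 or x ≈ -6.3166.

x = -6.3166 or x = 0.3166 or x = 5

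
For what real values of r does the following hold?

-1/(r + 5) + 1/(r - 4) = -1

r = -3.8541 or r = 2.8541

Multiply both sides by (r + 5)(r - 4):
-(r - 4) + (r + 5) = -(r + 5)(r - 4).
Expand and collect terms: -r² - r + 11 = 0.
By the quadratic formula, r = (1 ± √45) / -2, so r ≈ -3.8541 or r ≈ 2.8541.
Neither value makes a denominator zero (r ≠ -5, r ≠ 4), so both are valid.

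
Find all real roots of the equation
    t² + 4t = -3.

Bring every term to one side: t² + 4t + 3 = 0.
Factor: (t + 3)(t + 1) = 0.
So t = -3 or t = -1.

t = -3 or t = -1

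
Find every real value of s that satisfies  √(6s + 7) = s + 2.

s = -1 or s = 3

Square both sides: 6s + 7 = (s + 2)².
Expand and rearrange: s² - 2s - 3 = 0.
Solving gives s = 3 or s = -1.
Check each candidate in the original equation:
  s = 3: √(25) = 5, while s + 2 = 5 — valid.
  s = -1: √(1) = 1, while s + 2 = 1 — valid.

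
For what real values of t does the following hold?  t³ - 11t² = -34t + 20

Rearrange: t³ - 11t² + 34t - 20 = 0.
Possible rational roots are divisors of -20. Testing t = 5 gives 0, so (t - 5) is a factor.
Divide: t³ - 11t² + 34t - 20 = (t - 5)(t² - 6t + 4).
Apply the quadratic formula to t² - 6t + 4 = 0: t = (6 ± √20)/2, i.e. t ≈ 5.2361 or t ≈ 0.7639.

t = 0.7639 or t = 5 or t = 5.2361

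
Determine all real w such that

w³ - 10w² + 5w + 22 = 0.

Possible rational roots are divisors of 22. Testing w = 2 gives 0, so (w - 2) is a factor.
Divide: w³ - 10w² + 5w + 22 = (w - 2)(w² - 8w - 11).
Apply the quadratic formula to w² - 8w - 11 = 0: w = (8 ± √108)/2, i.e. w ≈ 9.1962 or w ≈ -1.1962.

w = -1.1962 or w = 2 or w = 9.1962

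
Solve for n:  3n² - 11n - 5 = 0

n = -0.4089 or n = 4.0756

Discriminant: (-11)² − 4·3·(-5) = 181.
Quadratic formula: n = (11 ± √181) / 6.
So n = 11/6 + √(181)/6 ≈ 4.0756 or n = 11/6 - √(181)/6 ≈ -0.4089.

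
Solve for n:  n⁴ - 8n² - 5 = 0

n = -2.9296 or n = 2.9296

Let u = n². The equation becomes u² - 8u - 5 = 0.
By the quadratic formula, u = 4 + √(21) or u = 4 - √(21).
n² = 4 + √(21) gives n = ±√(4 + √(21)) ≈ ±2.9296.
n² = 4 - √(21) < 0 has no real solution.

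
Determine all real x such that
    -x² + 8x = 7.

x = 1 or x = 7

Bring every term to one side: -x² + 8x - 7 = 0.
Factor: -1(x - 1)(x - 7) = 0.
So x = 1 or x = 7.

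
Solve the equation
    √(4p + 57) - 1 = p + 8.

Isolate the radical: √(4p + 57) = p + 9.
Square both sides: 4p + 57 = (p + 9)².
Expand and rearrange: p² + 14p + 24 = 0.
Solving gives p = -2 or p = -12.
Check each candidate in the original equation:
  p = -2: √(49) = 7, while p + 9 = 7 — valid.
  p = -12: √(9) = 3, while p + 9 = -3 — extraneous.

p = -2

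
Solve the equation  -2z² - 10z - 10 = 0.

z = -3.618 or z = -1.382

Discriminant: (-10)² − 4·(-2)·(-10) = 20.
Quadratic formula: z = (10 ± √20) / (-4).
So z = -5/2 - √(5)/2 ≈ -3.618 or z = -5/2 + √(5)/2 ≈ -1.382.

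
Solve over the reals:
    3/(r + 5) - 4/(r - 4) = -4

r = -5.6798 or r = 4.9298

Multiply both sides by (r + 5)(r - 4):
3(r - 4) - 4(r + 5) = -4(r + 5)(r - 4).
Expand and collect terms: -4r^2 - 3r + 112 = 0.
By the quadratic formula, r = (3 +/- sqrt(1801)) / -8, so r ~= -5.6798 or r ~= 4.9298.
Neither value makes a denominator zero (r != -5, r != 4), so both are valid.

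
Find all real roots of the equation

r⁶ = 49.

r = -1.9129 or r = 1.9129

Let u = r³. The equation becomes u² - 49 = 0.
Factor: (u - 7)(u + 7) = 0, so u = 7 or u = -7.
r³ = 7 gives r = ∛(7) ≈ 1.9129.
r³ = -7 gives r = -∛(7) ≈ -1.9129.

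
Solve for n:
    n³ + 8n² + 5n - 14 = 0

n = -7 or n = -2 or n = 1

Possible rational roots are divisors of -14. Testing n = -2 gives 0, so (n + 2) is a factor.
Divide: n³ + 8n² + 5n - 14 = (n + 2)(n² + 6n - 7).
Factor the quadratic: n = 1 or n = -7.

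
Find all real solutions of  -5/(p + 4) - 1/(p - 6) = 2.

p = -6.6033 or p = 5.6033

Multiply both sides by (p + 4)(p - 6):
-5(p - 6) - (p + 4) = 2(p + 4)(p - 6).
Expand and collect terms: 2p² + 2p - 74 = 0.
By the quadratic formula, p = (-2 ± √596) / 4, so p ≈ 5.6033 or p ≈ -6.6033.
Neither value makes a denominator zero (p ≠ -4, p ≠ 6), so both are valid.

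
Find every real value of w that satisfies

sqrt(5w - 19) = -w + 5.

Square both sides: 5w - 19 = (-w + 5)^2.
Expand and rearrange: w^2 - 15w + 44 = 0.
Solving gives w = 11 or w = 4.
Check each candidate in the original equation:
  w = 11: sqrt(36) = 6, while -w + 5 = -6 — extraneous.
  w = 4: sqrt(1) = 1, while -w + 5 = 1 — valid.

w = 4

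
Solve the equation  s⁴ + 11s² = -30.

No real solutions.

Let u = s². The equation becomes u² + 11u + 30 = 0.
Factor: (u + 5)(u + 6) = 0, so u = -5 or u = -6.
s² = -5 < 0 has no real solution.
s² = -6 < 0 has no real solution.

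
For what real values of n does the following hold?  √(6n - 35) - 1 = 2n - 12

Isolate the radical: √(6n - 35) = 2n - 11.
Square both sides: 6n - 35 = (2n - 11)².
Expand and rearrange: 4n² - 50n + 156 = 0.
Solving gives n = 6.5 or n = 6.
Check each candidate in the original equation:
  n = 6.5: √(4) = 2, while 2n - 11 = 2 — valid.
  n = 6: √(1) = 1, while 2n - 11 = 1 — valid.

n = 6 or n = 6.5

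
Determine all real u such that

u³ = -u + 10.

Rearrange: u³ + u - 10 = 0.
Possible rational roots are divisors of -10. Testing u = 2 gives 0, so (u - 2) is a factor.
Divide: u³ + u - 10 = (u - 2)(u² + 2u + 5).
The quadratic u² + 2u + 5 has discriminant -16 < 0, so no further real roots.

u = 2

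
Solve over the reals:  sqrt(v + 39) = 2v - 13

v = 10

Square both sides: v + 39 = (2v - 13)^2.
Expand and rearrange: 4v^2 - 53v + 130 = 0.
Solving gives v = 10 or v = 3.25.
Check each candidate in the original equation:
  v = 10: sqrt(49) = 7, while 2v - 13 = 7 — valid.
  v = 3.25: sqrt(42.25) = 6.5, while 2v - 13 = -6.5 — extraneous.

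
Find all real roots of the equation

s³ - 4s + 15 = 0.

Possible rational roots are divisors of 15. Testing s = -3 gives 0, so (s + 3) is a factor.
Divide: s³ - 4s + 15 = (s + 3)(s² - 3s + 5).
The quadratic s² - 3s + 5 has discriminant -11 < 0, so no further real roots.

s = -3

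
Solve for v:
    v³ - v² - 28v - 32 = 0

v = -4 or v = -1.2749 or v = 6.2749

Possible rational roots are divisors of -32. Testing v = -4 gives 0, so (v + 4) is a factor.
Divide: v³ - v² - 28v - 32 = (v + 4)(v² - 5v - 8).
Apply the quadratic formula to v² - 5v - 8 = 0: v = (5 ± √57)/2, i.e. v ≈ 6.2749 or v ≈ -1.2749.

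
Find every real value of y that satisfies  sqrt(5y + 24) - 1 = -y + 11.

y = 5

Isolate the radical: sqrt(5y + 24) = -y + 12.
Square both sides: 5y + 24 = (-y + 12)^2.
Expand and rearrange: y^2 - 29y + 120 = 0.
Solving gives y = 24 or y = 5.
Check each candidate in the original equation:
  y = 24: sqrt(144) = 12, while -y + 12 = -12 — extraneous.
  y = 5: sqrt(49) = 7, while -y + 12 = 7 — valid.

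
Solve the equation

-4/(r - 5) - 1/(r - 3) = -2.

r = 3.2344 or r = 7.2656

Multiply both sides by (r - 5)(r - 3):
-4(r - 3) - (r - 5) = -2(r - 5)(r - 3).
Expand and collect terms: -2r^2 + 21r - 47 = 0.
By the quadratic formula, r = (-21 +/- sqrt(65)) / -4, so r ~= 3.2344 or r ~= 7.2656.
Neither value makes a denominator zero (r != 5, r != 3), so both are valid.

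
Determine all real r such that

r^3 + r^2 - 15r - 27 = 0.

r = -3 or r = -2.1623 or r = 4.1623

Possible rational roots are divisors of -27. Testing r = -3 gives 0, so (r + 3) is a factor.
Divide: r^3 + r^2 - 15r - 27 = (r + 3)(r^2 - 2r - 9).
Apply the quadratic formula to r^2 - 2r - 9 = 0: r = (2 +/- sqrt(40))/2, i.e. r ~= 4.1623 or r ~= -2.1623.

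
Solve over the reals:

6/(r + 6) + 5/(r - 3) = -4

r = -7.6984 or r = 1.9484

Multiply both sides by (r + 6)(r - 3):
6(r - 3) + 5(r + 6) = -4(r + 6)(r - 3).
Expand and collect terms: -4r^2 - 23r + 60 = 0.
By the quadratic formula, r = (23 +/- sqrt(1489)) / -8, so r ~= -7.6984 or r ~= 1.9484.
Neither value makes a denominator zero (r != -6, r != 3), so both are valid.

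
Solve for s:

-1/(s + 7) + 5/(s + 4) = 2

Multiply both sides by (s + 7)(s + 4):
-(s + 4) + 5(s + 7) = 2(s + 7)(s + 4).
Expand and collect terms: 2s² + 18s + 25 = 0.
By the quadratic formula, s = (-18 ± √124) / 4, so s ≈ -1.7161 or s ≈ -7.2839.
Neither value makes a denominator zero (s ≠ -7, s ≠ -4), so both are valid.

s = -7.2839 or s = -1.7161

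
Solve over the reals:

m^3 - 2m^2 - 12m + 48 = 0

Possible rational roots are divisors of 48. Testing m = -4 gives 0, so (m + 4) is a factor.
Divide: m^3 - 2m^2 - 12m + 48 = (m + 4)(m^2 - 6m + 12).
The quadratic m^2 - 6m + 12 has discriminant -12 < 0, so no further real roots.

m = -4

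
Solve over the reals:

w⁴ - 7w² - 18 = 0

Let u = w². The equation becomes u² - 7u - 18 = 0.
Factor: (u + 2)(u - 9) = 0, so u = -2 or u = 9.
w² = -2 < 0 has no real solution.
w² = 9 gives w = ±3.

w = -3 or w = 3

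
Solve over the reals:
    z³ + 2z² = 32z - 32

Rearrange: z³ + 2z² - 32z + 32 = 0.
Possible rational roots are divisors of 32. Testing z = 4 gives 0, so (z - 4) is a factor.
Divide: z³ + 2z² - 32z + 32 = (z - 4)(z² + 6z - 8).
Apply the quadratic formula to z² + 6z - 8 = 0: z = (-6 ± √68)/2, i.e. z ≈ 1.1231 or z ≈ -7.1231.

z = -7.1231 or z = 1.1231 or z = 4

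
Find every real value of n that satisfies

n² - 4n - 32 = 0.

n = -4 or n = 8

Factor: (n + 4)(n - 8) = 0.
So n = -4 or n = 8.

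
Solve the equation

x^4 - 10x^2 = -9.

Let u = x^2. The equation becomes u^2 - 10u + 9 = 0.
Factor: (u - 9)(u - 1) = 0, so u = 9 or u = 1.
x^2 = 9 gives x = +/-3.
x^2 = 1 gives x = +/-1.

x = -3 or x = -1 or x = 1 or x = 3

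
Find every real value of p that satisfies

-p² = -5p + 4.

p = 1 or p = 4

Bring every term to one side: -p² + 5p - 4 = 0.
Factor: -1(p - 1)(p - 4) = 0.
So p = 1 or p = 4.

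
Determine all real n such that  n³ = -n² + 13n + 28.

n = 4

Rearrange: n³ + n² - 13n - 28 = 0.
Possible rational roots are divisors of -28. Testing n = 4 gives 0, so (n - 4) is a factor.
Divide: n³ + n² - 13n - 28 = (n - 4)(n² + 5n + 7).
The quadratic n² + 5n + 7 has discriminant -3 < 0, so no further real roots.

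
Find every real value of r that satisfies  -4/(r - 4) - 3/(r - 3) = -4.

r = 3.307 or r = 5.443

Multiply both sides by (r - 4)(r - 3):
-4(r - 3) - 3(r - 4) = -4(r - 4)(r - 3).
Expand and collect terms: -4r^2 + 35r - 72 = 0.
By the quadratic formula, r = (-35 +/- sqrt(73)) / -8, so r ~= 3.307 or r ~= 5.443.
Neither value makes a denominator zero (r != 4, r != 3), so both are valid.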